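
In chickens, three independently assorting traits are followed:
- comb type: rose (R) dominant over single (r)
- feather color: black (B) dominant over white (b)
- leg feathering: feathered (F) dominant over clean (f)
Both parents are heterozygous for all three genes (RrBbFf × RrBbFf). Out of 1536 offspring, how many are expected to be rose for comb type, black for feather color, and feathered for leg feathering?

Trihybrid cross: RrBbFf × RrBbFf
Each trait segregates independently with a 3:1 phenotypic ratio, so each gene contributes 3/4 (dominant) or 1/4 (recessive).
Target: rose (comb type), black (feather color), feathered (leg feathering)
Probability = product of independent per-trait probabilities
= 3/4 × 3/4 × 3/4 = 27/64
Expected count = 27/64 × 1536 = 648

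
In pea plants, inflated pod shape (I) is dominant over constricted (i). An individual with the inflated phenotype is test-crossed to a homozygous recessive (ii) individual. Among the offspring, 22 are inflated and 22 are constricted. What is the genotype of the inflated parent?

Test cross: ? × ii
Offspring: 22 inflated, 22 constricted — approximately 1:1.
A 1:1 ratio in a test cross indicates the unknown parent is heterozygous (Ii).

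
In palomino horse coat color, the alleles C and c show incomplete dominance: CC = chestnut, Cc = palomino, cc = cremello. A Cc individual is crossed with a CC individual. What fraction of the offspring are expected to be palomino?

Punnett square for Cc × CC:
Offspring genotypes: 2 CC, 2 Cc
Phenotype counts: 2 chestnut, 2 palomino
palomino: 2 out of 4
Probability: 2/4 = 1/2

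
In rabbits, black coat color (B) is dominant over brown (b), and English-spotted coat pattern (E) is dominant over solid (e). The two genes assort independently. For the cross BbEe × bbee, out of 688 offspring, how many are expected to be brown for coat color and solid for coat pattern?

Dihybrid cross BbEe × bbee — consider each gene separately:
coat color: Bb × bb → 2 Bb, 2 bb → 2 B_ : 2 bb (out of 4)
coat pattern: Ee × ee → 2 Ee, 2 ee → 2 E_ : 2 ee (out of 4)
Looking for: brown (bb) and solid (ee)
P(brown) = 2/4, P(solid) = 2/4
P(both) = 2/4 × 2/4 = 4/16 = 1/4
Expected count = 1/4 × 688 = 172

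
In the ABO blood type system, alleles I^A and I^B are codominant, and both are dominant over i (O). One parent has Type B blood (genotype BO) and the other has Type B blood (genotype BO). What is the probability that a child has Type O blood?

Cross: BO × BO
Possible offspring genotypes: 1 BB, 2 BO, 1 OO
Blood type counts: 3 Type B, 1 Type O
Probability of Type O: 1/4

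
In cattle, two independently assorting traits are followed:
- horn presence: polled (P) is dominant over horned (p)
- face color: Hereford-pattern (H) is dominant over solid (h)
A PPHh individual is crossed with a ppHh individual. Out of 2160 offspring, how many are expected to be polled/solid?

Dihybrid cross PPHh × ppHh — consider each gene separately:
horn presence: PP × pp → 4 Pp → 4 P_ (out of 4)
face color: Hh × Hh → 1 HH, 2 Hh, 1 hh → 3 H_ : 1 hh (out of 4)
Combine (counts out of 4 × 4 = 16): polled/Hereford-pattern (P_H_) = 4×3 = 12; polled/solid (P_hh) = 4×1 = 4
Phenotype counts (out of 16): 12 polled/Hereford-pattern, 4 polled/solid
polled/solid: 4 out of 16 → fraction 1/4
Expected count = 1/4 × 2160 = 540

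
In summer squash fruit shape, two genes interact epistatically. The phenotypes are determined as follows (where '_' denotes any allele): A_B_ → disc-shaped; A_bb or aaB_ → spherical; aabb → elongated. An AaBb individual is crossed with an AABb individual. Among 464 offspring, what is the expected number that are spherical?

Cross: AaBb × AABb — consider each gene separately:
A gene: Aa × AA → 2 AA, 2 Aa → 4 A_ (out of 4)
B gene: Bb × Bb → 1 BB, 2 Bb, 1 bb → 3 B_ : 1 bb (out of 4)
Genotype classes (out of 4 × 4 = 16): A_B_ = 4×3 = 12; A_bb = 4×1 = 4
Apply the phenotype rules: A_B_ (12) → disc-shaped; A_bb (4) → spherical
Phenotype counts (out of 16): 12 disc-shaped, 4 spherical
spherical: 4 out of 16 → fraction 1/4
Expected count = 1/4 × 464 = 116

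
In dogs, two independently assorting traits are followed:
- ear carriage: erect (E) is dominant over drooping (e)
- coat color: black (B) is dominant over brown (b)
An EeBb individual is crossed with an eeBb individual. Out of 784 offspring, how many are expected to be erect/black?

Dihybrid cross EeBb × eeBb — consider each gene separately:
ear carriage: Ee × ee → 2 Ee, 2 ee → 2 E_ : 2 ee (out of 4)
coat color: Bb × Bb → 1 BB, 2 Bb, 1 bb → 3 B_ : 1 bb (out of 4)
Combine (counts out of 4 × 4 = 16): erect/black (E_B_) = 2×3 = 6; erect/brown (E_bb) = 2×1 = 2; drooping/black (eeB_) = 2×3 = 6; drooping/brown (eebb) = 2×1 = 2
Phenotype counts (out of 16): 6 erect/black, 2 erect/brown, 6 drooping/black, 2 drooping/brown
erect/black: 6 out of 16 → fraction 3/8
Expected count = 3/8 × 784 = 294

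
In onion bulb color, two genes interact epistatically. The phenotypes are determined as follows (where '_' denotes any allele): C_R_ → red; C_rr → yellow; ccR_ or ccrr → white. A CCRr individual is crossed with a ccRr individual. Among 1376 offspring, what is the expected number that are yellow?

Cross: CCRr × ccRr — consider each gene separately:
C gene: CC × cc → 4 Cc → 4 C_ (out of 4)
R gene: Rr × Rr → 1 RR, 2 Rr, 1 rr → 3 R_ : 1 rr (out of 4)
Genotype classes (out of 4 × 4 = 16): C_R_ = 4×3 = 12; C_rr = 4×1 = 4
Apply the phenotype rules: C_R_ (12) → red; C_rr (4) → yellow
Phenotype counts (out of 16): 12 red, 4 yellow
yellow: 4 out of 16 → fraction 1/4
Expected count = 1/4 × 1376 = 344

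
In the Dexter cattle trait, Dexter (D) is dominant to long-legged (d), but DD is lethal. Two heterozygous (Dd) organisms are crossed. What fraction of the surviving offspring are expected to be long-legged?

Cross: Dd × Dd
Punnett square offspring (before lethality): 1 DD, 2 Dd, 1 dd
The DD genotype is lethal (embryos die); surviving offspring: 2 Dd, 1 dd
long-legged: 1 out of 3
Probability: 1/3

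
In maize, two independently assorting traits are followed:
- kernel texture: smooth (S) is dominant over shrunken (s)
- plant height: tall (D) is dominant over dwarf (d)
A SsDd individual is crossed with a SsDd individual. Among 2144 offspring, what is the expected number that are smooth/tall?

Dihybrid cross SsDd × SsDd — consider each gene separately:
kernel texture: Ss × Ss → 1 SS, 2 Ss, 1 ss → 3 S_ : 1 ss (out of 4)
plant height: Dd × Dd → 1 DD, 2 Dd, 1 dd → 3 D_ : 1 dd (out of 4)
Combine (counts out of 4 × 4 = 16): smooth/tall (S_D_) = 3×3 = 9; smooth/dwarf (S_dd) = 3×1 = 3; shrunken/tall (ssD_) = 1×3 = 3; shrunken/dwarf (ssdd) = 1×1 = 1
Phenotype counts (out of 16): 9 smooth/tall, 3 smooth/dwarf, 3 shrunken/tall, 1 shrunken/dwarf
smooth/tall: 9 out of 16 → fraction 9/16
Expected count = 9/16 × 2144 = 1206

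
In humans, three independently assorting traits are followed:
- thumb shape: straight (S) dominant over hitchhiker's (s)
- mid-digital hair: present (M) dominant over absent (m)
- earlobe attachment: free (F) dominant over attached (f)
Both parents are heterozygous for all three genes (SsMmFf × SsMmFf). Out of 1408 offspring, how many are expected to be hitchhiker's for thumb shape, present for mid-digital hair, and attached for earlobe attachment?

Trihybrid cross: SsMmFf × SsMmFf
Each trait segregates independently with a 3:1 phenotypic ratio, so each gene contributes 3/4 (dominant) or 1/4 (recessive).
Target: hitchhiker's (thumb shape), present (mid-digital hair), attached (earlobe attachment)
Probability = product of independent per-trait probabilities
= 1/4 × 3/4 × 1/4 = 3/64
Expected count = 3/64 × 1408 = 66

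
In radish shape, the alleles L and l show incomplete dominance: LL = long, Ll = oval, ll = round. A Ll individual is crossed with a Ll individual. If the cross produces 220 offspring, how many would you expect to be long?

Punnett square for Ll × Ll:
Offspring genotypes: 1 LL, 2 Ll, 1 ll
Phenotype counts: 1 long, 2 oval, 1 round
long: 1 out of 4 → fraction 1/4
Expected count = 1/4 × 220 = 55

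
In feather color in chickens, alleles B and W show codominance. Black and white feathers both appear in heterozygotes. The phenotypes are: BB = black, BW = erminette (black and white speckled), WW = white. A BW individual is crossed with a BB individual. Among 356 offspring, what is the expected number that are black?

Punnett square for BW × BB:
Offspring genotypes: 2 BB, 2 BW
Phenotype counts: 2 black, 2 erminette (black and white speckled)
black: 2 out of 4 → fraction 1/2
Expected count = 1/2 × 356 = 178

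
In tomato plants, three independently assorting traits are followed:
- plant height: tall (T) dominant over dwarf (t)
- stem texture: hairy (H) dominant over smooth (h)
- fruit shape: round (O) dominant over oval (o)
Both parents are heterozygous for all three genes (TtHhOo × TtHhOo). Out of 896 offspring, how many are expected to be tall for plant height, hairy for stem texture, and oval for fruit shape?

Trihybrid cross: TtHhOo × TtHhOo
Each trait segregates independently with a 3:1 phenotypic ratio, so each gene contributes 3/4 (dominant) or 1/4 (recessive).
Target: tall (plant height), hairy (stem texture), oval (fruit shape)
Probability = product of independent per-trait probabilities
= 3/4 × 3/4 × 1/4 = 9/64
Expected count = 9/64 × 896 = 126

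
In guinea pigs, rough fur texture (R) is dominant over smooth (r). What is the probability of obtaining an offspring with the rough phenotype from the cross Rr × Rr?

Punnett square for Rr × Rr:
Offspring genotypes: 1 RR, 2 Rr, 1 rr
Total offspring: 4
Count with target: 3
Probability: 3/4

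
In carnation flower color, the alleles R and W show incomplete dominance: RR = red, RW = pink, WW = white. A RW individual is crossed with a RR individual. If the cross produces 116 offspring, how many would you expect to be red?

Punnett square for RW × RR:
Offspring genotypes: 2 RR, 2 RW
Phenotype counts: 2 red, 2 pink
red: 2 out of 4 → fraction 1/2
Expected count = 1/2 × 116 = 58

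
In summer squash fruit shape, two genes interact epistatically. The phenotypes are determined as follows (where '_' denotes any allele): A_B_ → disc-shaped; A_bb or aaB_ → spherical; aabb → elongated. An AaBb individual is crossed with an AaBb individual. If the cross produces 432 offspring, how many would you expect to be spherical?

Cross: AaBb × AaBb — consider each gene separately:
A gene: Aa × Aa → 1 AA, 2 Aa, 1 aa → 3 A_ : 1 aa (out of 4)
B gene: Bb × Bb → 1 BB, 2 Bb, 1 bb → 3 B_ : 1 bb (out of 4)
Genotype classes (out of 4 × 4 = 16): A_B_ = 3×3 = 9; A_bb = 3×1 = 3; aaB_ = 1×3 = 3; aabb = 1×1 = 1
Apply the phenotype rules: A_B_ (9) → disc-shaped; A_bb (3) + aaB_ (3) → spherical; aabb (1) → elongated
Phenotype counts (out of 16): 9 disc-shaped, 6 spherical, 1 elongated
spherical: 6 out of 16 → fraction 3/8
Expected count = 3/8 × 432 = 162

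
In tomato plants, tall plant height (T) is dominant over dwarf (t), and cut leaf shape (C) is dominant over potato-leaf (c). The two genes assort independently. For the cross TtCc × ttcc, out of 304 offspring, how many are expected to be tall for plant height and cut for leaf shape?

Dihybrid cross TtCc × ttcc — consider each gene separately:
plant height: Tt × tt → 2 Tt, 2 tt → 2 T_ : 2 tt (out of 4)
leaf shape: Cc × cc → 2 Cc, 2 cc → 2 C_ : 2 cc (out of 4)
Looking for: tall (T_) and cut (C_)
P(tall) = 2/4, P(cut) = 2/4
P(both) = 2/4 × 2/4 = 4/16 = 1/4
Expected count = 1/4 × 304 = 76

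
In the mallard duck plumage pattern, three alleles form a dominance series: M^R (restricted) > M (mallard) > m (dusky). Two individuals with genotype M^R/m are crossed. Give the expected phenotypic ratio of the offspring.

Cross: M^R/m × M^R/m
Allele dominance: M^R > M > m
Offspring genotypes: 1 M^R/M^R, 2 M^R/m, 1 m/m
Phenotype counts: 3 restricted, 1 dusky
Ratio: 3 restricted : 1 dusky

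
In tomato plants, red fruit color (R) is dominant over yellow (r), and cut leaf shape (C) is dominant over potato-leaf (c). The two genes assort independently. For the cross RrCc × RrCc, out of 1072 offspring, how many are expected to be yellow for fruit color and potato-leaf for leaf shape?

Dihybrid cross RrCc × RrCc — consider each gene separately:
fruit color: Rr × Rr → 1 RR, 2 Rr, 1 rr → 3 R_ : 1 rr (out of 4)
leaf shape: Cc × Cc → 1 CC, 2 Cc, 1 cc → 3 C_ : 1 cc (out of 4)
Looking for: yellow (rr) and potato-leaf (cc)
P(yellow) = 1/4, P(potato-leaf) = 1/4
P(both) = 1/4 × 1/4 = 1/16
Expected count = 1/16 × 1072 = 67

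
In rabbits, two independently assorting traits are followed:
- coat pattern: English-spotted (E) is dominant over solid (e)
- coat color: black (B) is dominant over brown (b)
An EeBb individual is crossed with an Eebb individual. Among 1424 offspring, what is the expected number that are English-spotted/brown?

Dihybrid cross EeBb × Eebb — consider each gene separately:
coat pattern: Ee × Ee → 1 EE, 2 Ee, 1 ee → 3 E_ : 1 ee (out of 4)
coat color: Bb × bb → 2 Bb, 2 bb → 2 B_ : 2 bb (out of 4)
Combine (counts out of 4 × 4 = 16): English-spotted/black (E_B_) = 3×2 = 6; English-spotted/brown (E_bb) = 3×2 = 6; solid/black (eeB_) = 1×2 = 2; solid/brown (eebb) = 1×2 = 2
Phenotype counts (out of 16): 6 English-spotted/black, 6 English-spotted/brown, 2 solid/black, 2 solid/brown
English-spotted/brown: 6 out of 16 → fraction 3/8
Expected count = 3/8 × 1424 = 534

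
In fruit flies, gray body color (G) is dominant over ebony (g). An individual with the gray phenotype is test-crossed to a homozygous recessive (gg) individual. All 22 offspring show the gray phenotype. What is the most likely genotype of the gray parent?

Test cross: ? × gg
All offspring are gray.
If the unknown parent were heterozygous (Gg), about half of 22 offspring would be ebony; none are. The unknown parent is most likely homozygous dominant (GG).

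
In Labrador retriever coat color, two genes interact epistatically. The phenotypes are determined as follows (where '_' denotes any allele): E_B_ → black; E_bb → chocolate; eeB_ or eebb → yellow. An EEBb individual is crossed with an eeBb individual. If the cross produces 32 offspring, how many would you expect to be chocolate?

Cross: EEBb × eeBb — consider each gene separately:
E gene: EE × ee → 4 Ee → 4 E_ (out of 4)
B gene: Bb × Bb → 1 BB, 2 Bb, 1 bb → 3 B_ : 1 bb (out of 4)
Genotype classes (out of 4 × 4 = 16): E_B_ = 4×3 = 12; E_bb = 4×1 = 4
Apply the phenotype rules: E_B_ (12) → black; E_bb (4) → chocolate
Phenotype counts (out of 16): 12 black, 4 chocolate
chocolate: 4 out of 16 → fraction 1/4
Expected count = 1/4 × 32 = 8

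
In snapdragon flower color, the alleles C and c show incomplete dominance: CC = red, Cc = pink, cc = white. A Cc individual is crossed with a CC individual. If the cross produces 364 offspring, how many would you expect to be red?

Punnett square for Cc × CC:
Offspring genotypes: 2 CC, 2 Cc
Phenotype counts: 2 red, 2 pink
red: 2 out of 4 → fraction 1/2
Expected count = 1/2 × 364 = 182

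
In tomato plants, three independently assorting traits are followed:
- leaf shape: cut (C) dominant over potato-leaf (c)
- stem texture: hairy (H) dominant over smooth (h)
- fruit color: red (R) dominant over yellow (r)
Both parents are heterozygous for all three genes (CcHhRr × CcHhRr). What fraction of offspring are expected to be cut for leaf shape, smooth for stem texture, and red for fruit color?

Trihybrid cross: CcHhRr × CcHhRr
Each trait segregates independently with a 3:1 phenotypic ratio, so each gene contributes 3/4 (dominant) or 1/4 (recessive).
Target: cut (leaf shape), smooth (stem texture), red (fruit color)
Probability = product of independent per-trait probabilities
= 3/4 × 1/4 × 3/4 = 9/64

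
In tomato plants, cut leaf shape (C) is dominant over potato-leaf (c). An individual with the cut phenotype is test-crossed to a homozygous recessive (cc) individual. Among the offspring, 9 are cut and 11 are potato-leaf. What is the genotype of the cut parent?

Test cross: ? × cc
Offspring: 9 cut, 11 potato-leaf — approximately 1:1.
A 1:1 ratio in a test cross indicates the unknown parent is heterozygous (Cc).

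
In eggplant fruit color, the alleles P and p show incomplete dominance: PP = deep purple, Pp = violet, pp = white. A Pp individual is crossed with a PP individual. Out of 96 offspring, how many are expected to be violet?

Punnett square for Pp × PP:
Offspring genotypes: 2 PP, 2 Pp
Phenotype counts: 2 deep purple, 2 violet
violet: 2 out of 4 → fraction 1/2
Expected count = 1/2 × 96 = 48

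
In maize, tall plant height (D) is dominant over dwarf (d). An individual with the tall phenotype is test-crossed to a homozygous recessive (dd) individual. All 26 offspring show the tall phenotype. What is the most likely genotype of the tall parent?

Test cross: ? × dd
All offspring are tall.
If the unknown parent were heterozygous (Dd), about half of 26 offspring would be dwarf; none are. The unknown parent is most likely homozygous dominant (DD).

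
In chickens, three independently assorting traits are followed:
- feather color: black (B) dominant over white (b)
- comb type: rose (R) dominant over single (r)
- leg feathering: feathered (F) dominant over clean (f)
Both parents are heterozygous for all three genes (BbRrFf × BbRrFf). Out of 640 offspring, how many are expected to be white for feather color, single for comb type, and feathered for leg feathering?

Trihybrid cross: BbRrFf × BbRrFf
Each trait segregates independently with a 3:1 phenotypic ratio, so each gene contributes 3/4 (dominant) or 1/4 (recessive).
Target: white (feather color), single (comb type), feathered (leg feathering)
Probability = product of independent per-trait probabilities
= 1/4 × 1/4 × 3/4 = 3/64
Expected count = 3/64 × 640 = 30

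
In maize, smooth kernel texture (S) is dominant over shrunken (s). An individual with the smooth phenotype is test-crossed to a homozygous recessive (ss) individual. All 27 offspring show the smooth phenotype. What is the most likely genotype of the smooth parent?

Test cross: ? × ss
All offspring are smooth.
If the unknown parent were heterozygous (Ss), about half of 27 offspring would be shrunken; none are. The unknown parent is most likely homozygous dominant (SS).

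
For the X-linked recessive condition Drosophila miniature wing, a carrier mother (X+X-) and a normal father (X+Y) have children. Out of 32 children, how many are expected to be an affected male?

Cross: X+X- × X+Y
Offspring: 1 X+X+, 1 X+Y, 1 X+X-, 1 X-Y
Probability of an affected male: 1/4
Expected count = 1/4 × 32 = 8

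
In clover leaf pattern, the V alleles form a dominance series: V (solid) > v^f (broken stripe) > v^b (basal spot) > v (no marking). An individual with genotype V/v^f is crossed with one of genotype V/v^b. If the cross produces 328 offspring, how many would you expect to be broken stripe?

Cross: V/v^f × V/v^b
Allele dominance: V > v^f > v^b > v
Offspring genotypes: 1 V/V, 1 V/v^b, 1 V/v^f, 1 v^f/v^b
Phenotype counts: 3 solid, 1 broken stripe
broken stripe: 1 out of 4 → fraction 1/4
Expected count = 1/4 × 328 = 82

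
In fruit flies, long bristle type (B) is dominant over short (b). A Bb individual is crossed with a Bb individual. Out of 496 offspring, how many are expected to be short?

Punnett square for Bb × Bb:
Offspring genotypes: 1 BB, 2 Bb, 1 bb
long: 3, short: 1
short: 1 out of 4 → fraction 1/4
Expected count = 1/4 × 496 = 124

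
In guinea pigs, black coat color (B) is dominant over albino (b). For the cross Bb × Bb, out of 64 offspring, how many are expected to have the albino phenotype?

Punnett square for Bb × Bb:
Offspring genotypes: 1 BB, 2 Bb, 1 bb
Total offspring: 4
Count with target: 1
Probability: 1/4
Expected count = 1/4 × 64 = 16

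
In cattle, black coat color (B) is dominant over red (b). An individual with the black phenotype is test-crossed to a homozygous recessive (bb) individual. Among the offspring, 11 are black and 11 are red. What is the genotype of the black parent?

Test cross: ? × bb
Offspring: 11 black, 11 red — approximately 1:1.
A 1:1 ratio in a test cross indicates the unknown parent is heterozygous (Bb).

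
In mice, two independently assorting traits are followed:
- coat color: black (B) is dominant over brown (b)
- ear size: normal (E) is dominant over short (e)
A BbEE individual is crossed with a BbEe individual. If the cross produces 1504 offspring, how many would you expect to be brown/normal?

Dihybrid cross BbEE × BbEe — consider each gene separately:
coat color: Bb × Bb → 1 BB, 2 Bb, 1 bb → 3 B_ : 1 bb (out of 4)
ear size: EE × Ee → 2 EE, 2 Ee → 4 E_ (out of 4)
Combine (counts out of 4 × 4 = 16): black/normal (B_E_) = 3×4 = 12; brown/normal (bbE_) = 1×4 = 4
Phenotype counts (out of 16): 12 black/normal, 4 brown/normal
brown/normal: 4 out of 16 → fraction 1/4
Expected count = 1/4 × 1504 = 376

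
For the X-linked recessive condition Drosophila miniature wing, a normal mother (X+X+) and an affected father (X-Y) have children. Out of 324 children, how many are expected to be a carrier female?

Cross: X+X+ × X-Y
Offspring: 2 X+X-, 2 X+Y
Probability of a carrier female: 2/4 = 1/2
Expected count = 1/2 × 324 = 162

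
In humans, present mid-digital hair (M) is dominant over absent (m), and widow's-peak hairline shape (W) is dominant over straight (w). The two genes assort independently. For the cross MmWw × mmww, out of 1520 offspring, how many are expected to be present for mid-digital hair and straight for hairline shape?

Dihybrid cross MmWw × mmww — consider each gene separately:
mid-digital hair: Mm × mm → 2 Mm, 2 mm → 2 M_ : 2 mm (out of 4)
hairline shape: Ww × ww → 2 Ww, 2 ww → 2 W_ : 2 ww (out of 4)
Looking for: present (M_) and straight (ww)
P(present) = 2/4, P(straight) = 2/4
P(both) = 2/4 × 2/4 = 4/16 = 1/4
Expected count = 1/4 × 1520 = 380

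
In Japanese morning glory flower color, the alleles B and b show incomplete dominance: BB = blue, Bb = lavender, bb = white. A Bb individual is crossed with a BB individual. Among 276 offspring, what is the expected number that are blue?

Punnett square for Bb × BB:
Offspring genotypes: 2 BB, 2 Bb
Phenotype counts: 2 blue, 2 lavender
blue: 2 out of 4 → fraction 1/2
Expected count = 1/2 × 276 = 138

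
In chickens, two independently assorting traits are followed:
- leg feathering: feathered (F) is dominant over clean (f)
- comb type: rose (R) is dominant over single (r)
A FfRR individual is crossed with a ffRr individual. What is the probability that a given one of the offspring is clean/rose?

Dihybrid cross FfRR × ffRr — consider each gene separately:
leg feathering: Ff × ff → 2 Ff, 2 ff → 2 F_ : 2 ff (out of 4)
comb type: RR × Rr → 2 RR, 2 Rr → 4 R_ (out of 4)
Combine (counts out of 4 × 4 = 16): feathered/rose (F_R_) = 2×4 = 8; clean/rose (ffR_) = 2×4 = 8
Phenotype counts (out of 16): 8 feathered/rose, 8 clean/rose
clean/rose: 8 out of 16
Probability: 8/16 = 1/2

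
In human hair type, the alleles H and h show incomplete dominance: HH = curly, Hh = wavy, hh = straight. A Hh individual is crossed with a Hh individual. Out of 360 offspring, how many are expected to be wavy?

Punnett square for Hh × Hh:
Offspring genotypes: 1 HH, 2 Hh, 1 hh
Phenotype counts: 1 curly, 2 wavy, 1 straight
wavy: 2 out of 4 → fraction 1/2
Expected count = 1/2 × 360 = 180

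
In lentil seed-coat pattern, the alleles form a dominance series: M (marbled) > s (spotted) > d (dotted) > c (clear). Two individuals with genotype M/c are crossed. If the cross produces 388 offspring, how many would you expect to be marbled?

Cross: M/c × M/c
Allele dominance: M > s > d > c
Offspring genotypes: 1 M/M, 2 M/c, 1 c/c
Phenotype counts: 3 marbled, 1 clear
marbled: 3 out of 4 → fraction 3/4
Expected count = 3/4 × 388 = 291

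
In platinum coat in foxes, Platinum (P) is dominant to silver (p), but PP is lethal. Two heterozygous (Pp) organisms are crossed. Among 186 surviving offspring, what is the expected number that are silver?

Cross: Pp × Pp
Punnett square offspring (before lethality): 1 PP, 2 Pp, 1 pp
The PP genotype is lethal (embryos die); surviving offspring: 2 Pp, 1 pp
silver: 1 out of 3 → fraction 1/3
Expected count = 1/3 × 186 = 62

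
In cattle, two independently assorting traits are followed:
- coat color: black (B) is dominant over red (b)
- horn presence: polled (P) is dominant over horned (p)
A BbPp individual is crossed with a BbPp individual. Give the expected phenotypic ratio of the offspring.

Dihybrid cross BbPp × BbPp — consider each gene separately:
coat color: Bb × Bb → 1 BB, 2 Bb, 1 bb → 3 B_ : 1 bb (out of 4)
horn presence: Pp × Pp → 1 PP, 2 Pp, 1 pp → 3 P_ : 1 pp (out of 4)
Combine (counts out of 4 × 4 = 16): black/polled (B_P_) = 3×3 = 9; black/horned (B_pp) = 3×1 = 3; red/polled (bbP_) = 1×3 = 3; red/horned (bbpp) = 1×1 = 1
Phenotype counts (out of 16): 9 black/polled, 3 black/horned, 3 red/polled, 1 red/horned
Ratio: 9 black/polled : 3 black/horned : 3 red/polled : 1 red/horned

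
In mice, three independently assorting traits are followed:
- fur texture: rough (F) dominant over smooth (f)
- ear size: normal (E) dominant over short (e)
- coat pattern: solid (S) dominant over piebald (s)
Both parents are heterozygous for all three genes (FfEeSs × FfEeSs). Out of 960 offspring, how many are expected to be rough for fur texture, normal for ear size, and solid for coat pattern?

Trihybrid cross: FfEeSs × FfEeSs
Each trait segregates independently with a 3:1 phenotypic ratio, so each gene contributes 3/4 (dominant) or 1/4 (recessive).
Target: rough (fur texture), normal (ear size), solid (coat pattern)
Probability = product of independent per-trait probabilities
= 3/4 × 3/4 × 3/4 = 27/64
Expected count = 27/64 × 960 = 405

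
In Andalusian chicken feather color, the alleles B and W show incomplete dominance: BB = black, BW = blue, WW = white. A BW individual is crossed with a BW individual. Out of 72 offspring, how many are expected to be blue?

Punnett square for BW × BW:
Offspring genotypes: 1 BB, 2 BW, 1 WW
Phenotype counts: 1 black, 2 blue, 1 white
blue: 2 out of 4 → fraction 1/2
Expected count = 1/2 × 72 = 36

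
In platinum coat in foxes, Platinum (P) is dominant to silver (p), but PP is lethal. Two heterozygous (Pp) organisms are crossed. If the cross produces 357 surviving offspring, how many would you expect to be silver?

Cross: Pp × Pp
Punnett square offspring (before lethality): 1 PP, 2 Pp, 1 pp
The PP genotype is lethal (embryos die); surviving offspring: 2 Pp, 1 pp
silver: 1 out of 3 → fraction 1/3
Expected count = 1/3 × 357 = 119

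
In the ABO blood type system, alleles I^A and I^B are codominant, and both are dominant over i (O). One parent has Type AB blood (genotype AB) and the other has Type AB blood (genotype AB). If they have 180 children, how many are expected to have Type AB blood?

Cross: AB × AB
Possible offspring genotypes: 1 AA, 2 AB, 1 BB
Blood type counts: 1 Type A, 2 Type AB, 1 Type B
Probability of Type AB: 2/4 = 1/2
Expected count = 1/2 × 180 = 90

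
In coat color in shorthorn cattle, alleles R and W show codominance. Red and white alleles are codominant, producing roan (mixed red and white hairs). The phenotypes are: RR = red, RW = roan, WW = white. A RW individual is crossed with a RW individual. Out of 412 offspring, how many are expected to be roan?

Punnett square for RW × RW:
Offspring genotypes: 1 RR, 2 RW, 1 WW
Phenotype counts: 1 red, 2 roan, 1 white
roan: 2 out of 4 → fraction 1/2
Expected count = 1/2 × 412 = 206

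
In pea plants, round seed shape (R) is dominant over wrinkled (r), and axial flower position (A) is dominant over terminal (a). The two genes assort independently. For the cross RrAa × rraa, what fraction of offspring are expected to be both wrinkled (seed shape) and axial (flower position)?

Dihybrid cross RrAa × rraa — consider each gene separately:
seed shape: Rr × rr → 2 Rr, 2 rr → 2 R_ : 2 rr (out of 4)
flower position: Aa × aa → 2 Aa, 2 aa → 2 A_ : 2 aa (out of 4)
Looking for: wrinkled (rr) and axial (A_)
P(wrinkled) = 2/4, P(axial) = 2/4
P(both) = 2/4 × 2/4 = 4/16 = 1/4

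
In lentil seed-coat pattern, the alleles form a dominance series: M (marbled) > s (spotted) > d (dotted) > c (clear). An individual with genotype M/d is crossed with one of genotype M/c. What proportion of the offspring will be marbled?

Cross: M/d × M/c
Allele dominance: M > s > d > c
Offspring genotypes: 1 M/M, 1 M/c, 1 M/d, 1 d/c
Phenotype counts: 3 marbled, 1 dotted
marbled: 3 out of 4
Probability: 3/4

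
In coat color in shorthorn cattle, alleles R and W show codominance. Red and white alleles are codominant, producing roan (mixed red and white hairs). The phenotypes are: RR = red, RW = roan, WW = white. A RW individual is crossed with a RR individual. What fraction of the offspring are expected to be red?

Punnett square for RW × RR:
Offspring genotypes: 2 RR, 2 RW
Phenotype counts: 2 red, 2 roan
red: 2 out of 4
Probability: 2/4 = 1/2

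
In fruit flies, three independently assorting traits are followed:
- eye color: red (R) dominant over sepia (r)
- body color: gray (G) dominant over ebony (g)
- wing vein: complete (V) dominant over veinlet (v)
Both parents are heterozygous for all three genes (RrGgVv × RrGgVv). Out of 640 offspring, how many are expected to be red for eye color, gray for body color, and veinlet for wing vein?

Trihybrid cross: RrGgVv × RrGgVv
Each trait segregates independently with a 3:1 phenotypic ratio, so each gene contributes 3/4 (dominant) or 1/4 (recessive).
Target: red (eye color), gray (body color), veinlet (wing vein)
Probability = product of independent per-trait probabilities
= 3/4 × 3/4 × 1/4 = 9/64
Expected count = 9/64 × 640 = 90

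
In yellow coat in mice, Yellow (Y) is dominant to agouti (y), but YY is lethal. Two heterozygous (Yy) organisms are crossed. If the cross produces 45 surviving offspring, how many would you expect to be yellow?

Cross: Yy × Yy
Punnett square offspring (before lethality): 1 YY, 2 Yy, 1 yy
The YY genotype is lethal (embryos die); surviving offspring: 2 Yy, 1 yy
yellow: 2 out of 3 → fraction 2/3
Expected count = 2/3 × 45 = 30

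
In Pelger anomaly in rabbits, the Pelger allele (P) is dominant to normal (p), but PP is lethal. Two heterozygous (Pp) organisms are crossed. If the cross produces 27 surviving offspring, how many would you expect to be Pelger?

Cross: Pp × Pp
Punnett square offspring (before lethality): 1 PP, 2 Pp, 1 pp
The PP genotype is lethal (embryos die); surviving offspring: 2 Pp, 1 pp
Pelger: 2 out of 3 → fraction 2/3
Expected count = 2/3 × 27 = 18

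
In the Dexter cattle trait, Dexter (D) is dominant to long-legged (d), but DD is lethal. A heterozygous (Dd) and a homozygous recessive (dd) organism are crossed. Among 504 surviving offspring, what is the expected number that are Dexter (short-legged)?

Cross: Dd × dd
Punnett square offspring (before lethality): 2 Dd, 2 dd
No DD offspring are produced in this cross.
Dexter (short-legged): 2 out of 4 → fraction 1/2
Expected count = 1/2 × 504 = 252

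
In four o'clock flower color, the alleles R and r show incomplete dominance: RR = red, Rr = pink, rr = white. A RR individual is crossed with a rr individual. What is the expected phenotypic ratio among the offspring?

Punnett square for RR × rr:
Offspring genotypes: 4 Rr
Phenotype counts: 4 pink
Ratio: all pink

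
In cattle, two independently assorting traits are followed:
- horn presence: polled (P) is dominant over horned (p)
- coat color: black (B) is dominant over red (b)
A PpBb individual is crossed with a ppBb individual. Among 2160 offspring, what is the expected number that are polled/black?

Dihybrid cross PpBb × ppBb — consider each gene separately:
horn presence: Pp × pp → 2 Pp, 2 pp → 2 P_ : 2 pp (out of 4)
coat color: Bb × Bb → 1 BB, 2 Bb, 1 bb → 3 B_ : 1 bb (out of 4)
Combine (counts out of 4 × 4 = 16): polled/black (P_B_) = 2×3 = 6; polled/red (P_bb) = 2×1 = 2; horned/black (ppB_) = 2×3 = 6; horned/red (ppbb) = 2×1 = 2
Phenotype counts (out of 16): 6 polled/black, 2 polled/red, 6 horned/black, 2 horned/red
polled/black: 6 out of 16 → fraction 3/8
Expected count = 3/8 × 2160 = 810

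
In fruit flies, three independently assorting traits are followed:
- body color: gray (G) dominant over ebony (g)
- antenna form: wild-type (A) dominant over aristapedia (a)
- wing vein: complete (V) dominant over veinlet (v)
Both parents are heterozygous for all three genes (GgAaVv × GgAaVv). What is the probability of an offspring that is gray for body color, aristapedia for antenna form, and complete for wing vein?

Trihybrid cross: GgAaVv × GgAaVv
Each trait segregates independently with a 3:1 phenotypic ratio, so each gene contributes 3/4 (dominant) or 1/4 (recessive).
Target: gray (body color), aristapedia (antenna form), complete (wing vein)
Probability = product of independent per-trait probabilities
= 3/4 × 1/4 × 3/4 = 9/64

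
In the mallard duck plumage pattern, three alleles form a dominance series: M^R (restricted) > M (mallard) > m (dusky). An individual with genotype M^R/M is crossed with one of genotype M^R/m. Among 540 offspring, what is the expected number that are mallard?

Cross: M^R/M × M^R/m
Allele dominance: M^R > M > m
Offspring genotypes: 1 M^R/M^R, 1 M^R/m, 1 M^R/M, 1 M/m
Phenotype counts: 3 restricted, 1 mallard
mallard: 1 out of 4 → fraction 1/4
Expected count = 1/4 × 540 = 135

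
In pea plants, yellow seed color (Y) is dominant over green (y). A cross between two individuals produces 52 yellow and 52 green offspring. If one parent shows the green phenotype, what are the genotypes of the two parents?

Observed offspring: 52 yellow, 52 green
The observed ratio simplifies to 1:1. One parent shows green, so its genotype must be yy. A 1:1 offspring split requires the other parent to be heterozygous (Yy).
Parent genotypes: yy × Yy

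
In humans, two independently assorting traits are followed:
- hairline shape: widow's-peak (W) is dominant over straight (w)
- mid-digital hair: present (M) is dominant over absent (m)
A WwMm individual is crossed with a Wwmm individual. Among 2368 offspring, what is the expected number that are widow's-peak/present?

Dihybrid cross WwMm × Wwmm — consider each gene separately:
hairline shape: Ww × Ww → 1 WW, 2 Ww, 1 ww → 3 W_ : 1 ww (out of 4)
mid-digital hair: Mm × mm → 2 Mm, 2 mm → 2 M_ : 2 mm (out of 4)
Combine (counts out of 4 × 4 = 16): widow's-peak/present (W_M_) = 3×2 = 6; widow's-peak/absent (W_mm) = 3×2 = 6; straight/present (wwM_) = 1×2 = 2; straight/absent (wwmm) = 1×2 = 2
Phenotype counts (out of 16): 6 widow's-peak/present, 6 widow's-peak/absent, 2 straight/present, 2 straight/absent
widow's-peak/present: 6 out of 16 → fraction 3/8
Expected count = 3/8 × 2368 = 888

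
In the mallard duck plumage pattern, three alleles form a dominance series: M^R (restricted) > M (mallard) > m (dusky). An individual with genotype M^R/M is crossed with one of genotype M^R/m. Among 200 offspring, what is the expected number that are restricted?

Cross: M^R/M × M^R/m
Allele dominance: M^R > M > m
Offspring genotypes: 1 M^R/M^R, 1 M^R/m, 1 M^R/M, 1 M/m
Phenotype counts: 3 restricted, 1 mallard
restricted: 3 out of 4 → fraction 3/4
Expected count = 3/4 × 200 = 150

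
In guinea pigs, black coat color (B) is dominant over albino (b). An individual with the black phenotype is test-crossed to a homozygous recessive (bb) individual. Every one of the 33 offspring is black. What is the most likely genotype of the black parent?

Test cross: ? × bb
All offspring are black.
If the unknown parent were heterozygous (Bb), about half of 33 offspring would be albino; none are. The unknown parent is most likely homozygous dominant (BB).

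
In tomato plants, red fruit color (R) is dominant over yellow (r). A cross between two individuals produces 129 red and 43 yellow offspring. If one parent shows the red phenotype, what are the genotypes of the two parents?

Observed offspring: 129 red, 43 yellow
The observed ratio simplifies to 3:1. Yellow (rr) offspring appear, so each parent must contribute one r allele. The parent stated to show red carries R, so it is Rr. The other parent is then either Rr or rr: Rr × rr would give a 1:1 split, whereas Rr × Rr gives 3:1 — matching the data. So both parents are heterozygous (Rr × Rr).
Parent genotypes: Rr × Rr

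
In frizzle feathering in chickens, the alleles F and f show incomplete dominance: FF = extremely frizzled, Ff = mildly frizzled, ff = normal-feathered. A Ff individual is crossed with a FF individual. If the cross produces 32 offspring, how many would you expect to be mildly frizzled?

Punnett square for Ff × FF:
Offspring genotypes: 2 FF, 2 Ff
Phenotype counts: 2 extremely frizzled, 2 mildly frizzled
mildly frizzled: 2 out of 4 → fraction 1/2
Expected count = 1/2 × 32 = 16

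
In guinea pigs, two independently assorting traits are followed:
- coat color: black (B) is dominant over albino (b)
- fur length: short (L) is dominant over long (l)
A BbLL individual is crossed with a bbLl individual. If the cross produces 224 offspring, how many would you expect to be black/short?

Dihybrid cross BbLL × bbLl — consider each gene separately:
coat color: Bb × bb → 2 Bb, 2 bb → 2 B_ : 2 bb (out of 4)
fur length: LL × Ll → 2 LL, 2 Ll → 4 L_ (out of 4)
Combine (counts out of 4 × 4 = 16): black/short (B_L_) = 2×4 = 8; albino/short (bbL_) = 2×4 = 8
Phenotype counts (out of 16): 8 black/short, 8 albino/short
black/short: 8 out of 16 → fraction 1/2
Expected count = 1/2 × 224 = 112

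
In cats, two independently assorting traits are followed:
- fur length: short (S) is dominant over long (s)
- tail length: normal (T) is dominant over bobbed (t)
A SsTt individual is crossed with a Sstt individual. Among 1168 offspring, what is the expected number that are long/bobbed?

Dihybrid cross SsTt × Sstt — consider each gene separately:
fur length: Ss × Ss → 1 SS, 2 Ss, 1 ss → 3 S_ : 1 ss (out of 4)
tail length: Tt × tt → 2 Tt, 2 tt → 2 T_ : 2 tt (out of 4)
Combine (counts out of 4 × 4 = 16): short/normal (S_T_) = 3×2 = 6; short/bobbed (S_tt) = 3×2 = 6; long/normal (ssT_) = 1×2 = 2; long/bobbed (sstt) = 1×2 = 2
Phenotype counts (out of 16): 6 short/normal, 6 short/bobbed, 2 long/normal, 2 long/bobbed
long/bobbed: 2 out of 16 → fraction 1/8
Expected count = 1/8 × 1168 = 146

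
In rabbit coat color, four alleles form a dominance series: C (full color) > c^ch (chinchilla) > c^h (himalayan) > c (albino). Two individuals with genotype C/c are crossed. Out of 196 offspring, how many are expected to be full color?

Cross: C/c × C/c
Allele dominance: C > c^ch > c^h > c
Offspring genotypes: 1 C/C, 2 C/c, 1 c/c
Phenotype counts: 3 full color, 1 albino
full color: 3 out of 4 → fraction 3/4
Expected count = 3/4 × 196 = 147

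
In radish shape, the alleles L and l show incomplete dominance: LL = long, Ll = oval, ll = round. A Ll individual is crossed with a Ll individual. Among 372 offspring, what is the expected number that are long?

Punnett square for Ll × Ll:
Offspring genotypes: 1 LL, 2 Ll, 1 ll
Phenotype counts: 1 long, 2 oval, 1 round
long: 1 out of 4 → fraction 1/4
Expected count = 1/4 × 372 = 93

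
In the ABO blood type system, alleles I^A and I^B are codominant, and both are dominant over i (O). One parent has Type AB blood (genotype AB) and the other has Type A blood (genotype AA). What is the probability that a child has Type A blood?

Cross: AB × AA
Possible offspring genotypes: 2 AA, 2 AB
Blood type counts: 2 Type A, 2 Type AB
Probability of Type A: 2/4 = 1/2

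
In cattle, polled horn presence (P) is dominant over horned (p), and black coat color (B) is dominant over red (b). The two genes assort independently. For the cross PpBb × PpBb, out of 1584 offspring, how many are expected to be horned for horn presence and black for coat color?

Dihybrid cross PpBb × PpBb — consider each gene separately:
horn presence: Pp × Pp → 1 PP, 2 Pp, 1 pp → 3 P_ : 1 pp (out of 4)
coat color: Bb × Bb → 1 BB, 2 Bb, 1 bb → 3 B_ : 1 bb (out of 4)
Looking for: horned (pp) and black (B_)
P(horned) = 1/4, P(black) = 3/4
P(both) = 1/4 × 3/4 = 3/16
Expected count = 3/16 × 1584 = 297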